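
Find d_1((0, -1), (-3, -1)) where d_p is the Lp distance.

Σ|x_i - y_i| = |0 - (-3)| + |-1 - (-1)| = 3 + 0 = 3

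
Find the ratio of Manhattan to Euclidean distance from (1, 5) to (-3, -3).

L1 = |1 - (-3)| + |5 - (-3)| = 4 + 8 = 12
L2 = √(4² + 8²) = √80 ≈ 8.9443
L1 ≥ L2 always (equality iff movement is along one axis); L1 > L2 here.
Ratio L1/L2 = 12/√80 ≈ 1.3416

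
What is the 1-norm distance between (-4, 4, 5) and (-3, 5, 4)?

Σ|x_i - y_i| = |-4 - (-3)| + |4 - 5| + |5 - 4| = 1 + 1 + 1 = 3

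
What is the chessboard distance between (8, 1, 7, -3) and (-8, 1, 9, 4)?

max(|x_i - y_i|) = max(|8 - (-8)|, |1 - 1|, |7 - 9|, |-3 - 4|) = max(16, 0, 2, 7) = 16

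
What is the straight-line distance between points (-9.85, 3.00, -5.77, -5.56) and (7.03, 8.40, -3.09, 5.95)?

√(Σ(x_i - y_i)²) = √((-9.85 - 7.03)² + (3 - 8.4)² + (-5.77 - (-3.09))² + (-5.56 - 5.95)²)
= √((-16.88)² + (-5.4)² + (-2.68)² + (-11.51)²) = √(284.9344 + 29.16 + 7.1824 + 132.4801) = √453.7569 ≈ 21.3016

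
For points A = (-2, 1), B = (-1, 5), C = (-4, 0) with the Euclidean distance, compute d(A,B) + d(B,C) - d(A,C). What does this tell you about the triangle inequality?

d(A,B) = √(1² + 4²) = √17 ≈ 4.1231, d(B,C) = √(3² + 5²) = √34 ≈ 5.831, d(A,C) = √(2² + 1²) = √5 ≈ 2.2361.
d(A,B) + d(B,C) - d(A,C) = 4.1231 + 5.831 - 2.2361 = 9.9541 - 2.2361 = 7.718 (to 4 decimal places). This is ≥ 0, so the triangle inequality holds for these points.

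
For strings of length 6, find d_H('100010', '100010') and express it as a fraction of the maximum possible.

Differing positions: none. Hamming distance = 0. The maximum possible Hamming distance for length-6 strings is 6, so d_H/6 = 0/6 = 0.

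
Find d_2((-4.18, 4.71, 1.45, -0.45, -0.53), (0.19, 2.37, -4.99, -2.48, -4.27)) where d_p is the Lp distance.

(Σ|x_i - y_i|^2)^(1/2) = (|-4.18 - 0.19|^2 + |4.71 - 2.37|^2 + |1.45 - (-4.99)|^2 + |-0.45 - (-2.48)|^2 + |-0.53 - (-4.27)|^2)^(1/2)
= (4.37^2 + 2.34^2 + 6.44^2 + 2.03^2 + 3.74^2)^(1/2) = (19.0969 + 5.4756 + 41.4736 + 4.1209 + 13.9876)^(1/2) = (84.1546)^(1/2) ≈ 9.1736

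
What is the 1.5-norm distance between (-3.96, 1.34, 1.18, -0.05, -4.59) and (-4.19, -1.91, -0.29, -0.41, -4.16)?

(Σ|x_i - y_i|^1.5)^(1/1.5) = (|-3.96 - (-4.19)|^1.5 + |1.34 - (-1.91)|^1.5 + |1.18 - (-0.29)|^1.5 + |-0.05 - (-0.41)|^1.5 + |-4.59 - (-4.16)|^1.5)^(1/1.5)
= (0.23^1.5 + 3.25^1.5 + 1.47^1.5 + 0.36^1.5 + 0.43^1.5)^(1/1.5) ≈ (0.1103 + 5.859 + 1.7823 + 0.216 + 0.282)^(1/1.5) = (8.2496)^(1/1.5) ≈ 4.0828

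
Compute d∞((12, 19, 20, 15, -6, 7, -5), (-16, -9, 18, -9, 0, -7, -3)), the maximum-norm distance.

max(|x_i - y_i|) = max(|12 - (-16)|, |19 - (-9)|, |20 - 18|, |15 - (-9)|, |-6 - 0|, |7 - (-7)|, |-5 - (-3)|) = max(28, 28, 2, 24, 6, 14, 2) = 28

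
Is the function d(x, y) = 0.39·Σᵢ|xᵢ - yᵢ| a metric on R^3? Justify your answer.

Yes. The L1 (Manhattan) norm induces a metric on R^3, and multiplying a metric by a positive constant 0.39 > 0 preserves all four axioms: non-negativity (0.39·||x-y|| ≥ 0), identity (0.39·||x-y|| = 0 ⟺ ||x-y|| = 0 ⟺ x = y), symmetry (||x-y|| = ||y-x||), and the triangle inequality (0.39·||x-z|| ≤ 0.39·||x-y|| + 0.39·||y-z||). So d is a metric.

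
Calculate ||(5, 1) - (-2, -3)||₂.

√(Σ(x_i - y_i)²) = √((5 - (-2))² + (1 - (-3))²)
= √(7² + 4²) = √(49 + 16) = √65 ≈ 8.0623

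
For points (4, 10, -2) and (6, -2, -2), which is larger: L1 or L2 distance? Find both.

L1 = |4 - 6| + |10 - (-2)| + |-2 - (-2)| = 2 + 12 + 0 = 14
L2 = √(2² + 12² + 0²) = √148 ≈ 12.1655
L1 ≥ L2 always (equality iff movement is along one axis); L1 > L2 here.
Ratio L1/L2 = 14/√148 ≈ 1.1508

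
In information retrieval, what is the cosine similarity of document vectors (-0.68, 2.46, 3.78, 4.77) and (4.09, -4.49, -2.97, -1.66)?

With u = (-0.68, 2.46, 3.78, 4.77), v = (4.09, -4.49, -2.97, -1.66):
u·v = (-0.68)·4.09 + 2.46·(-4.49) + 3.78·(-2.97) + 4.77·(-1.66) = (-2.7812) + (-11.0454) + (-11.2266) + (-7.9182) = -32.9714.
|u| = √((-0.68)² + 2.46² + 3.78² + 4.77²) = √(0.4624 + 6.0516 + 14.2884 + 22.7529) = √43.5553, |v| = √(4.09² + (-4.49)² + (-2.97)² + (-1.66)²) = √(16.7281 + 20.1601 + 8.8209 + 2.7556) = √48.4647.
cos θ = (u·v)/(|u||v|) = -32.9714/(√43.5553·√48.4647) ≈ -0.7176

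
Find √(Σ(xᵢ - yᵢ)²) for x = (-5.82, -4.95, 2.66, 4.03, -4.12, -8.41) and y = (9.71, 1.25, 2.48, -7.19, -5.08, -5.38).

√(Σ(x_i - y_i)²) = √((-5.82 - 9.71)² + (-4.95 - 1.25)² + (2.66 - 2.48)² + (4.03 - (-7.19))² + (-4.12 - (-5.08))² + (-8.41 - (-5.38))²)
= √((-15.53)² + (-6.2)² + 0.18² + 11.22² + 0.96² + (-3.03)²) = √(241.1809 + 38.44 + 0.0324 + 125.8884 + 0.9216 + 9.1809) = √415.6442 ≈ 20.3874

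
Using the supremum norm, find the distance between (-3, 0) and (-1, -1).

max(|x_i - y_i|) = max(|-3 - (-1)|, |0 - (-1)|) = max(2, 1) = 2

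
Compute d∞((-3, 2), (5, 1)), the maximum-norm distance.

max(|x_i - y_i|) = max(|-3 - 5|, |2 - 1|) = max(8, 1) = 8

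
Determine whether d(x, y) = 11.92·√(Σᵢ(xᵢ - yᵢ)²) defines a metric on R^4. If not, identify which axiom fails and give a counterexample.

Yes. The L2 (Euclidean) norm induces a metric on R^4, and multiplying a metric by a positive constant 11.92 > 0 preserves all four axioms: non-negativity (11.92·||x-y|| ≥ 0), identity (11.92·||x-y|| = 0 ⟺ ||x-y|| = 0 ⟺ x = y), symmetry (||x-y|| = ||y-x||), and the triangle inequality (11.92·||x-z|| ≤ 11.92·||x-y|| + 11.92·||y-z||). So d is a metric.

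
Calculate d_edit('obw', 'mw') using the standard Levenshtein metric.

Let D[i][j] be the edit distance between the first i characters of 'obw' and the first j characters of 'mw', with D[i][0] = i, D[0][j] = j, and D[i][j] = D[i-1][j-1] if the characters match, else 1 + min(D[i-1][j], D[i][j-1], D[i-1][j-1]). Filling the table (rows: prefixes of 'obw', columns: prefixes of 'mw'):
     ε  m  w
  ε  0  1  2
  o  1  1  2
  b  2  2  2
  w  3  3  2
The bottom-right entry gives D[3][2] = 2, so no sequence of fewer than 2 edits works. Backtracking through the table gives one optimal edit sequence (2 edits):
  obw → bw (del o @1)
  bw → mw (sub b→m @1)
Edit distance = 2.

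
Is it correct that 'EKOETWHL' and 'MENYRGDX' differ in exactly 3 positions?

Differing positions: 1, 2, 3, 4, 5, 6, 7, 8. Hamming distance = 8, so the claim that d_H = 3 is false.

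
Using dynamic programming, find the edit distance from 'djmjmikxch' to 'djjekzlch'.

Let D[i][j] be the edit distance between the first i characters of 'djmjmikxch' and the first j characters of 'djjekzlch', with D[i][0] = i, D[0][j] = j, and D[i][j] = D[i-1][j-1] if the characters match, else 1 + min(D[i-1][j], D[i][j-1], D[i-1][j-1]). Filling the table (rows: prefixes of 'djmjmikxch', columns: prefixes of 'djjekzlch'):
     ε  d  j  j  e  k  z  l  c  h
  ε  0  1  2  3  4  5  6  7  8  9
  d  1  0  1  2  3  4  5  6  7  8
  j  2  1  0  1  2  3  4  5  6  7
  m  3  2  1  1  2  3  4  5  6  7
  j  4  3  2  1  2  3  4  5  6  7
  m  5  4  3  2  2  3  4  5  6  7
  i  6  5  4  3  3  3  4  5  6  7
  k  7  6  5  4  4  3  4  5  6  7
  x  8  7  6  5  5  4  4  5  6  7
  c  9  8  7  6  6  5  5  5  5  6
  h 10  9  8  7  7  6  6  6  6  5
The bottom-right entry gives D[10][9] = 5, so no sequence of fewer than 5 edits works. Backtracking through the table gives one optimal edit sequence (5 edits):
  djmjmikxch → djjmikxch (del m @3)
  djjmikxch → djjeikxch (sub m→e @4)
  djjeikxch → djjekkxch (sub i→k @5)
  djjekkxch → djjekzxch (sub k→z @6)
  djjekzxch → djjekzlch (sub x→l @7)
Edit distance = 5.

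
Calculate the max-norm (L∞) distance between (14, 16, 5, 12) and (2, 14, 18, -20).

max(|x_i - y_i|) = max(|14 - 2|, |16 - 14|, |5 - 18|, |12 - (-20)|) = max(12, 2, 13, 32) = 32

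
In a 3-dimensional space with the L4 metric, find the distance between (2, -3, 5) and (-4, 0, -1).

(Σ|x_i - y_i|^4)^(1/4) = (|2 - (-4)|^4 + |-3 - 0|^4 + |5 - (-1)|^4)^(1/4)
= (6^4 + 3^4 + 6^4)^(1/4) = (1296 + 81 + 1296)^(1/4) = (2673)^(1/4) ≈ 7.1903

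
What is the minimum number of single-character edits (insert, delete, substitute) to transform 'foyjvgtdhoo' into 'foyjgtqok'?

Let D[i][j] be the edit distance between the first i characters of 'foyjvgtdhoo' and the first j characters of 'foyjgtqok', with D[i][0] = i, D[0][j] = j, and D[i][j] = D[i-1][j-1] if the characters match, else 1 + min(D[i-1][j], D[i][j-1], D[i-1][j-1]). Filling the table (rows: prefixes of 'foyjvgtdhoo', columns: prefixes of 'foyjgtqok'):
     ε  f  o  y  j  g  t  q  o  k
  ε  0  1  2  3  4  5  6  7  8  9
  f  1  0  1  2  3  4  5  6  7  8
  o  2  1  0  1  2  3  4  5  6  7
  y  3  2  1  0  1  2  3  4  5  6
  j  4  3  2  1  0  1  2  3  4  5
  v  5  4  3  2  1  1  2  3  4  5
  g  6  5  4  3  2  1  2  3  4  5
  t  7  6  5  4  3  2  1  2  3  4
  d  8  7  6  5  4  3  2  2  3  4
  h  9  8  7  6  5  4  3  3  3  4
  o 10  9  8  7  6  5  4  4  3  4
  o 11 10  9  8  7  6  5  5  4  4
The bottom-right entry gives D[11][9] = 4, so no sequence of fewer than 4 edits works. Backtracking through the table gives one optimal edit sequence (4 edits):
  foyjvgtdhoo → foyjgtdhoo (del v @5)
  foyjgtdhoo → foyjgthoo (del d @7)
  foyjgthoo → foyjgtqoo (sub h→q @7)
  foyjgtqoo → foyjgtqok (sub o→k @9)
Edit distance = 4.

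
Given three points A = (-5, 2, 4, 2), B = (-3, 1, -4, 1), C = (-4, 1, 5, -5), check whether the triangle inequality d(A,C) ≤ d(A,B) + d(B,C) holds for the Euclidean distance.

d(A,B) = √(2² + 1² + 8² + 1²) = √70 ≈ 8.3666, d(B,C) = √(1² + 0² + 9² + 6²) = √118 ≈ 10.8628, d(A,C) = √(1² + 1² + 1² + 7²) = √52 ≈ 7.2111.
d(A,C) ≈ 7.2111 ≤ 8.3666 + 10.8628 = 19.2294. Triangle inequality is satisfied.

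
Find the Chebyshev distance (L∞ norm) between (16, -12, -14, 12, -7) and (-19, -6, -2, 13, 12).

max(|x_i - y_i|) = max(|16 - (-19)|, |-12 - (-6)|, |-14 - (-2)|, |12 - 13|, |-7 - 12|) = max(35, 6, 12, 1, 19) = 35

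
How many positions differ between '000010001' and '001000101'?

Differing positions: 3, 5, 7. Hamming distance = 3.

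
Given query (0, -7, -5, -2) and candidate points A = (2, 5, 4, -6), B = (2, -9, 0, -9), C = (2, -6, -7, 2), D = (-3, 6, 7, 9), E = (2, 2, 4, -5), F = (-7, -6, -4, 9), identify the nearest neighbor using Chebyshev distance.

Distances: d(A) = 12, d(B) = 7, d(C) = 4, d(D) = 13, d(E) = 9, d(F) = 11. Nearest: C = (2, -6, -7, 2) with distance 4.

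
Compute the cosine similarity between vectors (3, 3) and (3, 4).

With u = (3, 3), v = (3, 4):
u·v = 3·3 + 3·4 = 9 + 12 = 21.
|u| = √(3² + 3²) = √18, |v| = √(3² + 4²) = √25, so |u||v| = √(18·25) = √450.
cos θ = (u·v)/(|u||v|) = 21/√450 ≈ 0.9899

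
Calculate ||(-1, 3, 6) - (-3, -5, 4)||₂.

√(Σ(x_i - y_i)²) = √((-1 - (-3))² + (3 - (-5))² + (6 - 4)²)
= √(2² + 8² + 2²) = √(4 + 64 + 4) = √72 ≈ 8.4853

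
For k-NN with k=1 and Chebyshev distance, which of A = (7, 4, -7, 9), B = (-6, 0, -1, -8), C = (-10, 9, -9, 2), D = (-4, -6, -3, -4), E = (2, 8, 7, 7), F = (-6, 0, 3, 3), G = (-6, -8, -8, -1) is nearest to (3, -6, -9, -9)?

Distances: d(A) = 18, d(B) = 9, d(C) = 15, d(D) = 7, d(E) = 16, d(F) = 12, d(G) = 9. Nearest: D = (-4, -6, -3, -4) with distance 7.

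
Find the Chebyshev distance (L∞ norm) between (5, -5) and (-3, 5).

max(|x_i - y_i|) = max(|5 - (-3)|, |-5 - 5|) = max(8, 10) = 10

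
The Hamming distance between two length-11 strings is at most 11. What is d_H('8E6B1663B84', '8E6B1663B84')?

Differing positions: none. Hamming distance = 0. The maximum possible Hamming distance for length-11 strings is 11, so d_H/11 = 0/11 = 0.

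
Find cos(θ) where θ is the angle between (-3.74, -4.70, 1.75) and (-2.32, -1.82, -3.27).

With u = (-3.74, -4.70, 1.75), v = (-2.32, -1.82, -3.27):
u·v = (-3.74)·(-2.32) + (-4.7)·(-1.82) + 1.75·(-3.27) = 8.6768 + 8.554 + (-5.7225) = 11.5083.
|u| = √((-3.74)² + (-4.7)² + 1.75²) = √(13.9876 + 22.09 + 3.0625) = √39.1401, |v| = √((-2.32)² + (-1.82)² + (-3.27)²) = √(5.3824 + 3.3124 + 10.6929) = √19.3877.
cos θ = (u·v)/(|u||v|) = 11.5083/(√39.1401·√19.3877) ≈ 0.4178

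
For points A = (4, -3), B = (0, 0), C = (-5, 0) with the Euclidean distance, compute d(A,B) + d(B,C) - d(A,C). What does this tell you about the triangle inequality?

d(A,B) = √(4² + 3²) = √25 = 5, d(B,C) = √(5² + 0²) = √25 = 5, d(A,C) = √(9² + 3²) = √90 ≈ 9.4868.
d(A,B) + d(B,C) - d(A,C) = 5 + 5 - 9.4868 = 10 - 9.4868 = 0.5132 (to 4 decimal places). This is ≥ 0, so the triangle inequality holds for these points.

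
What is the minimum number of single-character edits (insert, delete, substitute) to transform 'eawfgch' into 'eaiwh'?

Let D[i][j] be the edit distance between the first i characters of 'eawfgch' and the first j characters of 'eaiwh', with D[i][0] = i, D[0][j] = j, and D[i][j] = D[i-1][j-1] if the characters match, else 1 + min(D[i-1][j], D[i][j-1], D[i-1][j-1]). Filling the table (rows: prefixes of 'eawfgch', columns: prefixes of 'eaiwh'):
     ε  e  a  i  w  h
  ε  0  1  2  3  4  5
  e  1  0  1  2  3  4
  a  2  1  0  1  2  3
  w  3  2  1  1  1  2
  f  4  3  2  2  2  2
  g  5  4  3  3  3  3
  c  6  5  4  4  4  4
  h  7  6  5  5  5  4
The bottom-right entry gives D[7][5] = 4, so no sequence of fewer than 4 edits works. Backtracking through the table gives one optimal edit sequence (4 edits):
  eawfgch → eafgch (del w @3)
  eafgch → eagch (del f @3)
  eagch → eaich (sub g→i @3)
  eaich → eaiwh (sub c→w @4)
Edit distance = 4.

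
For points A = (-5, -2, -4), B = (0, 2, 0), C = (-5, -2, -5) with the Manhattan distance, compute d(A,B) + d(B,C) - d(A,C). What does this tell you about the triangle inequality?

d(A,B) = 5 + 4 + 4 = 13, d(B,C) = 5 + 4 + 5 = 14, d(A,C) = 0 + 0 + 1 = 1.
d(A,B) + d(B,C) - d(A,C) = 13 + 14 - 1 = 27 - 1 = 26. This is ≥ 0, so the triangle inequality holds for these points.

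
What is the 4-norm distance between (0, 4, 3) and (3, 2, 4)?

(Σ|x_i - y_i|^4)^(1/4) = (|0 - 3|^4 + |4 - 2|^4 + |3 - 4|^4)^(1/4)
= (3^4 + 2^4 + 1^4)^(1/4) = (81 + 16 + 1)^(1/4) = (98)^(1/4) ≈ 3.1463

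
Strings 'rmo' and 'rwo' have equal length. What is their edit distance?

Let D[i][j] be the edit distance between the first i characters of 'rmo' and the first j characters of 'rwo', with D[i][0] = i, D[0][j] = j, and D[i][j] = D[i-1][j-1] if the characters match, else 1 + min(D[i-1][j], D[i][j-1], D[i-1][j-1]). Filling the table (rows: prefixes of 'rmo', columns: prefixes of 'rwo'):
     ε  r  w  o
  ε  0  1  2  3
  r  1  0  1  2
  m  2  1  1  2
  o  3  2  2  1
The bottom-right entry gives D[3][3] = 1, so no sequence of fewer than 1 edit works. Backtracking through the table gives one optimal edit sequence (1 edit):
  rmo → rwo (sub m→w @2)
Edit distance = 1.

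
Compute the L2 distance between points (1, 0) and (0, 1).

(Σ|x_i - y_i|^2)^(1/2) = (|1 - 0|^2 + |0 - 1|^2)^(1/2)
= (1^2 + 1^2)^(1/2) = (1 + 1)^(1/2) = (2)^(1/2) ≈ 1.4142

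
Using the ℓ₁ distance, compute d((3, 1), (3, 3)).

Σ|x_i - y_i| = |3 - 3| + |1 - 3| = 0 + 2 = 2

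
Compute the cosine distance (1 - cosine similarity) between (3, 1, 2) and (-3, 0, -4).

With u = (3, 1, 2), v = (-3, 0, -4):
u·v = 3·(-3) + 1·0 + 2·(-4) = (-9) + 0 + (-8) = -17.
|u| = √(3² + 1² + 2²) = √14, |v| = √((-3)² + 0² + (-4)²) = √25, so |u||v| = √(14·25) = √350.
cos θ = (u·v)/(|u||v|) = -17/√350 ≈ -0.9087
Cosine distance = 1 - cos θ ≈ 1 - (-0.9087) = 1.9087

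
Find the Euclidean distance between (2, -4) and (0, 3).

√(Σ(x_i - y_i)²) = √((2 - 0)² + (-4 - 3)²)
= √(2² + (-7)²) = √(4 + 49) = √53 ≈ 7.2801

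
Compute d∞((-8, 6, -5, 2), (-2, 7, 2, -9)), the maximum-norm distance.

max(|x_i - y_i|) = max(|-8 - (-2)|, |6 - 7|, |-5 - 2|, |2 - (-9)|) = max(6, 1, 7, 11) = 11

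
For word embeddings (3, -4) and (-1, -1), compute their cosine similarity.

With u = (3, -4), v = (-1, -1):
u·v = 3·(-1) + (-4)·(-1) = (-3) + 4 = 1.
|u| = √(3² + (-4)²) = √25, |v| = √((-1)² + (-1)²) = √2, so |u||v| = √(25·2) = √50.
cos θ = (u·v)/(|u||v|) = 1/√50 ≈ 0.1414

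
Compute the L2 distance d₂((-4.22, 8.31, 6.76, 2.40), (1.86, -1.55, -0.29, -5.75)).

√(Σ(x_i - y_i)²) = √((-4.22 - 1.86)² + (8.31 - (-1.55))² + (6.76 - (-0.29))² + (2.4 - (-5.75))²)
= √((-6.08)² + 9.86² + 7.05² + 8.15²) = √(36.9664 + 97.2196 + 49.7025 + 66.4225) = √250.311 ≈ 15.8212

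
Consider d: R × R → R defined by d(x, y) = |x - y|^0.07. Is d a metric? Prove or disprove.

Yes. With 0 < p = 0.07 ≤ 1, d(x,y) = |x-y|^0.07 is a metric on R. Non-negativity and symmetry are immediate; |x-y|^0.07 = 0 ⟺ |x-y| = 0 ⟺ x = y. For the triangle inequality, the function t ↦ t^0.07 is subadditive on [0,∞) when p ≤ 1, so |x-z|^0.07 ≤ (|x-y| + |y-z|)^0.07 ≤ |x-y|^0.07 + |y-z|^0.07.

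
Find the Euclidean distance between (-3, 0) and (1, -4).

√(Σ(x_i - y_i)²) = √((-3 - 1)² + (0 - (-4))²)
= √((-4)² + 4²) = √(16 + 16) = √32 ≈ 5.6569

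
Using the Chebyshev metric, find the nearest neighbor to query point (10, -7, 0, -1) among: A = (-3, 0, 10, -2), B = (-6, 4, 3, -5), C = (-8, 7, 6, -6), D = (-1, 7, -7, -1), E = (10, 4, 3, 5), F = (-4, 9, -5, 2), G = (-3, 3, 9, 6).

Distances: d(A) = 13, d(B) = 16, d(C) = 18, d(D) = 14, d(E) = 11, d(F) = 16, d(G) = 13. Nearest: E = (10, 4, 3, 5) with distance 11.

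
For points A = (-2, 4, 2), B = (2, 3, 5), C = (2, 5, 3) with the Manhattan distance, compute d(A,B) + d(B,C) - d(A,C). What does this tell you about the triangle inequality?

d(A,B) = 4 + 1 + 3 = 8, d(B,C) = 0 + 2 + 2 = 4, d(A,C) = 4 + 1 + 1 = 6.
d(A,B) + d(B,C) - d(A,C) = 8 + 4 - 6 = 12 - 6 = 6. This is ≥ 0, so the triangle inequality holds for these points.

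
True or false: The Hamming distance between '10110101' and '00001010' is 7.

Differing positions: 1, 3, 4, 5, 6, 7, 8. Hamming distance = 7, so the claim is true.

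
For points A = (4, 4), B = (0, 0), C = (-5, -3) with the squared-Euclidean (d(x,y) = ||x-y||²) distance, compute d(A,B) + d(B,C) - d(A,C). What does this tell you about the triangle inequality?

d(A,B) = 4² + 4² = 32, d(B,C) = 5² + 3² = 34, d(A,C) = 9² + 7² = 130.
d(A,B) + d(B,C) - d(A,C) = 32 + 34 - 130 = 66 - 130 = -64. This is < 0, so the triangle inequality FAILS for these points (squared-Euclidean is not a metric).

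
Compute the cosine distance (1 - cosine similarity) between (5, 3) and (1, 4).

With u = (5, 3), v = (1, 4):
u·v = 5·1 + 3·4 = 5 + 12 = 17.
|u| = √(5² + 3²) = √34, |v| = √(1² + 4²) = √17, so |u||v| = √(34·17) = √578.
cos θ = (u·v)/(|u||v|) = 17/√578 ≈ 0.7071
Cosine distance = 1 - cos θ ≈ 1 - 0.7071 = 0.2929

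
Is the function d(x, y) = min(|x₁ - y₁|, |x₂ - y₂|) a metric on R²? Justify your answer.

No. d fails identity of indiscernibles: take x = (-4, 0) and y = (-4, 6). Then d(x,y) = min(|-4 - (-4)|, |0 - 6|) = min(0, 6) = 0, yet x ≠ y.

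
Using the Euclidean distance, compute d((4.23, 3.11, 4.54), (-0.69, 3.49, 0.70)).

(Σ|x_i - y_i|^2)^(1/2) = (|4.23 - (-0.69)|^2 + |3.11 - 3.49|^2 + |4.54 - 0.7|^2)^(1/2)
= (4.92^2 + 0.38^2 + 3.84^2)^(1/2) = (24.2064 + 0.1444 + 14.7456)^(1/2) = (39.0964)^(1/2) ≈ 6.2527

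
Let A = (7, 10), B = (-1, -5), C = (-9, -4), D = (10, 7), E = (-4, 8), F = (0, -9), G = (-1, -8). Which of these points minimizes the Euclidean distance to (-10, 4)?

Distances: d(A) ≈ 18.0278, d(B) ≈ 12.7279, d(C) ≈ 8.0623, d(D) ≈ 20.2237, d(E) ≈ 7.2111, d(F) ≈ 16.4012, d(G) = 15. Nearest: E = (-4, 8) with distance 7.2111.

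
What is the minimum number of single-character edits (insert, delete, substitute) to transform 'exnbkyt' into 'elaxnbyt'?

Let D[i][j] be the edit distance between the first i characters of 'exnbkyt' and the first j characters of 'elaxnbyt', with D[i][0] = i, D[0][j] = j, and D[i][j] = D[i-1][j-1] if the characters match, else 1 + min(D[i-1][j], D[i][j-1], D[i-1][j-1]). Filling the table (rows: prefixes of 'exnbkyt', columns: prefixes of 'elaxnbyt'):
     ε  e  l  a  x  n  b  y  t
  ε  0  1  2  3  4  5  6  7  8
  e  1  0  1  2  3  4  5  6  7
  x  2  1  1  2  2  3  4  5  6
  n  3  2  2  2  3  2  3  4  5
  b  4  3  3  3  3  3  2  3  4
  k  5  4  4  4  4  4  3  3  4
  y  6  5  5  5  5  5  4  3  4
  t  7  6  6  6  6  6  5  4  3
The bottom-right entry gives D[7][8] = 3, so no sequence of fewer than 3 edits works. Backtracking through the table gives one optimal edit sequence (3 edits):
  exnbkyt → elxnbkyt (ins l @2)
  elxnbkyt → elaxnbkyt (ins a @3)
  elaxnbkyt → elaxnbyt (del k @7)
Edit distance = 3.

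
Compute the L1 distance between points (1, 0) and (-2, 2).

Σ|x_i - y_i| = |1 - (-2)| + |0 - 2| = 3 + 2 = 5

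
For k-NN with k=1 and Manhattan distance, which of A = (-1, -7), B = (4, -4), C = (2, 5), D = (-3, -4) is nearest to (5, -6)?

Distances: d(A) = 7, d(B) = 3, d(C) = 14, d(D) = 10. Nearest: B = (4, -4) with distance 3.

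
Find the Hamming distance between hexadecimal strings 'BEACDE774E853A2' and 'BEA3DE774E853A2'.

Differing positions: 4. Hamming distance = 1.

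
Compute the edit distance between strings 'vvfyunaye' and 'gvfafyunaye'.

Let D[i][j] be the edit distance between the first i characters of 'vvfyunaye' and the first j characters of 'gvfafyunaye', with D[i][0] = i, D[0][j] = j, and D[i][j] = D[i-1][j-1] if the characters match, else 1 + min(D[i-1][j], D[i][j-1], D[i-1][j-1]). Filling the table (rows: prefixes of 'vvfyunaye', columns: prefixes of 'gvfafyunaye'):
     ε  g  v  f  a  f  y  u  n  a  y  e
  ε  0  1  2  3  4  5  6  7  8  9 10 11
  v  1  1  1  2  3  4  5  6  7  8  9 10
  v  2  2  1  2  3  4  5  6  7  8  9 10
  f  3  3  2  1  2  3  4  5  6  7  8  9
  y  4  4  3  2  2  3  3  4  5  6  7  8
  u  5  5  4  3  3  3  4  3  4  5  6  7
  n  6  6  5  4  4  4  4  4  3  4  5  6
  a  7  7  6  5  4  5  5  5  4  3  4  5
  y  8  8  7  6  5  5  5  6  5  4  3  4
  e  9  9  8  7  6  6  6  6  6  5  4  3
The bottom-right entry gives D[9][11] = 3, so no sequence of fewer than 3 edits works. Backtracking through the table gives one optimal edit sequence (3 edits):
  vvfyunaye → gvvfyunaye (ins g @1)
  gvvfyunaye → gvfvfyunaye (ins f @3)
  gvfvfyunaye → gvfafyunaye (sub v→a @4)
Edit distance = 3.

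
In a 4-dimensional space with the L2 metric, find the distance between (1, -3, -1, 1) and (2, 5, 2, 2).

(Σ|x_i - y_i|^2)^(1/2) = (|1 - 2|^2 + |-3 - 5|^2 + |-1 - 2|^2 + |1 - 2|^2)^(1/2)
= (1^2 + 8^2 + 3^2 + 1^2)^(1/2) = (1 + 64 + 9 + 1)^(1/2) = (75)^(1/2) ≈ 8.6603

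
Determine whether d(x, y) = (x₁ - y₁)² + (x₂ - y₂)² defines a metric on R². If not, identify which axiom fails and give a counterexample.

No. The squared Euclidean distance fails the triangle inequality. Counterexample: x = (0, 0), y = (4, 3), z = (8, 6). d(x,z) = 8² + 6² = 100, but d(x,y) + d(y,z) = (4² + 3²) + (4² + 3²) = 25 + 25 = 50. Since 100 > 50, the triangle inequality is violated. (Note: √d, the ordinary Euclidean distance, IS a metric.)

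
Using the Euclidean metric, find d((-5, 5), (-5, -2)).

√(Σ(x_i - y_i)²) = √((-5 - (-5))² + (5 - (-2))²)
= √(0² + 7²) = √(0 + 49) = √49 = 7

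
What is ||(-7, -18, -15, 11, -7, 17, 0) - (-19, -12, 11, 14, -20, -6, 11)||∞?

max(|x_i - y_i|) = max(|-7 - (-19)|, |-18 - (-12)|, |-15 - 11|, |11 - 14|, |-7 - (-20)|, |17 - (-6)|, |0 - 11|) = max(12, 6, 26, 3, 13, 23, 11) = 26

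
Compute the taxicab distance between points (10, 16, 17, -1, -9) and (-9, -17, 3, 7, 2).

Σ|x_i - y_i| = |10 - (-9)| + |16 - (-17)| + |17 - 3| + |-1 - 7| + |-9 - 2| = 19 + 33 + 14 + 8 + 11 = 85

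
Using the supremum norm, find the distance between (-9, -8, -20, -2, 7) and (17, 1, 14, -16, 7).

max(|x_i - y_i|) = max(|-9 - 17|, |-8 - 1|, |-20 - 14|, |-2 - (-16)|, |7 - 7|) = max(26, 9, 34, 14, 0) = 34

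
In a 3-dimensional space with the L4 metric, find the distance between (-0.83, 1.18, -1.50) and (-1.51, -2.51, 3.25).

(Σ|x_i - y_i|^4)^(1/4) = (|-0.83 - (-1.51)|^4 + |1.18 - (-2.51)|^4 + |-1.5 - 3.25|^4)^(1/4)
= (0.68^4 + 3.69^4 + 4.75^4)^(1/4) ≈ (0.2138 + 185.3982 + 509.0664)^(1/4) = (694.6784)^(1/4) ≈ 5.1339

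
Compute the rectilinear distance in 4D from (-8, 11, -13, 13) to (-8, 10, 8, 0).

Σ|x_i - y_i| = |-8 - (-8)| + |11 - 10| + |-13 - 8| + |13 - 0| = 0 + 1 + 21 + 13 = 35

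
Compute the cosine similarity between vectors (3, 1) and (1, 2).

With u = (3, 1), v = (1, 2):
u·v = 3·1 + 1·2 = 3 + 2 = 5.
|u| = √(3² + 1²) = √10, |v| = √(1² + 2²) = √5, so |u||v| = √(10·5) = √50.
cos θ = (u·v)/(|u||v|) = 5/√50 ≈ 0.7071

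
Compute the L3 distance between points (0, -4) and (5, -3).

(Σ|x_i - y_i|^3)^(1/3) = (|0 - 5|^3 + |-4 - (-3)|^3)^(1/3)
= (5^3 + 1^3)^(1/3) = (125 + 1)^(1/3) = (126)^(1/3) ≈ 5.0133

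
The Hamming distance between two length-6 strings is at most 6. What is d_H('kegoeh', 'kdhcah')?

Differing positions: 2, 3, 4, 5. Hamming distance = 4. The maximum possible Hamming distance for length-6 strings is 6, so d_H/6 = 4/6 ≈ 0.6667.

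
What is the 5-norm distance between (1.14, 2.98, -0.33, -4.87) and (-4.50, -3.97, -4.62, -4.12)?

(Σ|x_i - y_i|^5)^(1/5) = (|1.14 - (-4.5)|^5 + |2.98 - (-3.97)|^5 + |-0.33 - (-4.62)|^5 + |-4.87 - (-4.12)|^5)^(1/5)
= (5.64^5 + 6.95^5 + 4.29^5 + 0.75^5)^(1/5) ≈ (5706.8377 + 16215.264 + 1453.0697 + 0.2373)^(1/5) = (23375.4087)^(1/5) ≈ 7.4774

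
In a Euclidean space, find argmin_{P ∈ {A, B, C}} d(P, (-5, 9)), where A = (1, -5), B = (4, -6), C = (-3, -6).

Distances: d(A) ≈ 15.2315, d(B) ≈ 17.4929, d(C) ≈ 15.1327. Nearest: C = (-3, -6) with distance 15.1327.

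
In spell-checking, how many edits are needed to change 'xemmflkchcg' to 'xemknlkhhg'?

Let D[i][j] be the edit distance between the first i characters of 'xemmflkchcg' and the first j characters of 'xemknlkhhg', with D[i][0] = i, D[0][j] = j, and D[i][j] = D[i-1][j-1] if the characters match, else 1 + min(D[i-1][j], D[i][j-1], D[i-1][j-1]). Filling the table (rows: prefixes of 'xemmflkchcg', columns: prefixes of 'xemknlkhhg'):
     ε  x  e  m  k  n  l  k  h  h  g
  ε  0  1  2  3  4  5  6  7  8  9 10
  x  1  0  1  2  3  4  5  6  7  8  9
  e  2  1  0  1  2  3  4  5  6  7  8
  m  3  2  1  0  1  2  3  4  5  6  7
  m  4  3  2  1  1  2  3  4  5  6  7
  f  5  4  3  2  2  2  3  4  5  6  7
  l  6  5  4  3  3  3  2  3  4  5  6
  k  7  6  5  4  3  4  3  2  3  4  5
  c  8  7  6  5  4  4  4  3  3  4  5
  h  9  8  7  6  5  5  5  4  3  3  4
  c 10  9  8  7  6  6  6  5  4  4  4
  g 11 10  9  8  7  7  7  6  5  5  4
The bottom-right entry gives D[11][10] = 4, so no sequence of fewer than 4 edits works. Backtracking through the table gives one optimal edit sequence (4 edits):
  xemmflkchcg → xemkflkchcg (sub m→k @4)
  xemkflkchcg → xemknlkchcg (sub f→n @5)
  xemknlkchcg → xemknlkhcg (del c @8)
  xemknlkhcg → xemknlkhhg (sub c→h @9)
Edit distance = 4.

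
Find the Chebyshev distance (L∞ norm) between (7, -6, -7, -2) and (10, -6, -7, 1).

max(|x_i - y_i|) = max(|7 - 10|, |-6 - (-6)|, |-7 - (-7)|, |-2 - 1|) = max(3, 0, 0, 3) = 3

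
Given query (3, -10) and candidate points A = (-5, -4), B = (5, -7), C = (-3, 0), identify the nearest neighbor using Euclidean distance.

Distances: d(A) = 10, d(B) ≈ 3.6056, d(C) ≈ 11.6619. Nearest: B = (5, -7) with distance 3.6056.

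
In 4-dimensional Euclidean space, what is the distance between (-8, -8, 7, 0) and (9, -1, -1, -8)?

√(Σ(x_i - y_i)²) = √((-8 - 9)² + (-8 - (-1))² + (7 - (-1))² + (0 - (-8))²)
= √((-17)² + (-7)² + 8² + 8²) = √(289 + 49 + 64 + 64) = √466 ≈ 21.587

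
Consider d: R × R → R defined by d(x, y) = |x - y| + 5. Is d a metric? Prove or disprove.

No. d fails identity of indiscernibles (specifically d(x,x) = 0): d(-8, -8) = |-8 - (-8)| + 5 = 0 + 5 = 5 ≠ 0.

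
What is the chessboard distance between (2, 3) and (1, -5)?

max(|x_i - y_i|) = max(|2 - 1|, |3 - (-5)|) = max(1, 8) = 8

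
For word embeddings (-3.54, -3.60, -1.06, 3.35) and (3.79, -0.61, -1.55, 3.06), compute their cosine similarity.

With u = (-3.54, -3.60, -1.06, 3.35), v = (3.79, -0.61, -1.55, 3.06):
u·v = (-3.54)·3.79 + (-3.6)·(-0.61) + (-1.06)·(-1.55) + 3.35·3.06 = (-13.4166) + 2.196 + 1.643 + 10.251 = 0.6734.
|u| = √((-3.54)² + (-3.6)² + (-1.06)² + 3.35²) = √(12.5316 + 12.96 + 1.1236 + 11.2225) = √37.8377, |v| = √(3.79² + (-0.61)² + (-1.55)² + 3.06²) = √(14.3641 + 0.3721 + 2.4025 + 9.3636) = √26.5023.
cos θ = (u·v)/(|u||v|) = 0.6734/(√37.8377·√26.5023) ≈ 0.0213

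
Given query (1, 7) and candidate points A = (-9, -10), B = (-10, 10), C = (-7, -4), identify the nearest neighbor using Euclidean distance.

Distances: d(A) ≈ 19.7231, d(B) ≈ 11.4018, d(C) ≈ 13.6015. Nearest: B = (-10, 10) with distance 11.4018.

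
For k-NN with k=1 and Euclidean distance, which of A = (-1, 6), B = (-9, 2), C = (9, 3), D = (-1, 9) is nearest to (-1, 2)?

Distances: d(A) = 4, d(B) = 8, d(C) ≈ 10.0499, d(D) = 7. Nearest: A = (-1, 6) with distance 4.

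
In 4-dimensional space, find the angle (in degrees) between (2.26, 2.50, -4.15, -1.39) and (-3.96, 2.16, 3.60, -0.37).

With u = (2.26, 2.50, -4.15, -1.39), v = (-3.96, 2.16, 3.60, -0.37):
u·v = 2.26·(-3.96) + 2.5·2.16 + (-4.15)·3.6 + (-1.39)·(-0.37) = (-8.9496) + 5.4 + (-14.94) + 0.5143 = -17.9753.
|u| = √(2.26² + 2.5² + (-4.15)² + (-1.39)²) = √(5.1076 + 6.25 + 17.2225 + 1.9321) = √30.5122, |v| = √((-3.96)² + 2.16² + 3.6² + (-0.37)²) = √(15.6816 + 4.6656 + 12.96 + 0.1369) = √33.4441.
cos θ = (u·v)/(|u||v|) = -17.9753/(√30.5122·√33.4441) ≈ -0.562704
θ = arccos(-0.562704) ≈ 124.24°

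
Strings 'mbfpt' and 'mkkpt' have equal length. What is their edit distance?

Let D[i][j] be the edit distance between the first i characters of 'mbfpt' and the first j characters of 'mkkpt', with D[i][0] = i, D[0][j] = j, and D[i][j] = D[i-1][j-1] if the characters match, else 1 + min(D[i-1][j], D[i][j-1], D[i-1][j-1]). Filling the table (rows: prefixes of 'mbfpt', columns: prefixes of 'mkkpt'):
     ε  m  k  k  p  t
  ε  0  1  2  3  4  5
  m  1  0  1  2  3  4
  b  2  1  1  2  3  4
  f  3  2  2  2  3  4
  p  4  3  3  3  2  3
  t  5  4  4  4  3  2
The bottom-right entry gives D[5][5] = 2, so no sequence of fewer than 2 edits works. Backtracking through the table gives one optimal edit sequence (2 edits):
  mbfpt → mkfpt (sub b→k @2)
  mkfpt → mkkpt (sub f→k @3)
Edit distance = 2.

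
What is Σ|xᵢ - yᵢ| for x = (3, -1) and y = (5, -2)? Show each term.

Σ|x_i - y_i| = |3 - 5| + |-1 - (-2)| = 2 + 1 = 3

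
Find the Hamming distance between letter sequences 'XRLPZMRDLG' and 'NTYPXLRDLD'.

Differing positions: 1, 2, 3, 5, 6, 10. Hamming distance = 6.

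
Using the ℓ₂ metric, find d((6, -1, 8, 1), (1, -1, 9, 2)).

√(Σ(x_i - y_i)²) = √((6 - 1)² + (-1 - (-1))² + (8 - 9)² + (1 - 2)²)
= √(5² + 0² + (-1)² + (-1)²) = √(25 + 0 + 1 + 1) = √27 ≈ 5.1962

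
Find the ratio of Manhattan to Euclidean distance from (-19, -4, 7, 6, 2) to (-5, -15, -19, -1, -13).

L1 = |-19 - (-5)| + |-4 - (-15)| + |7 - (-19)| + |6 - (-1)| + |2 - (-13)| = 14 + 11 + 26 + 7 + 15 = 73
L2 = √(14² + 11² + 26² + 7² + 15²) = √1267 ≈ 35.5949
L1 ≥ L2 always (equality iff movement is along one axis); L1 > L2 here.
Ratio L1/L2 = 73/√1267 ≈ 2.0509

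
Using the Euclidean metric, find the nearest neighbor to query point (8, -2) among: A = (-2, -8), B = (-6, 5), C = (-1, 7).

Distances: d(A) ≈ 11.6619, d(B) ≈ 15.6525, d(C) ≈ 12.7279. Nearest: A = (-2, -8) with distance 11.6619.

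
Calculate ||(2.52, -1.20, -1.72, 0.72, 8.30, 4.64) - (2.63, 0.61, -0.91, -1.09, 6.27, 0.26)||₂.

√(Σ(x_i - y_i)²) = √((2.52 - 2.63)² + (-1.2 - 0.61)² + (-1.72 - (-0.91))² + (0.72 - (-1.09))² + (8.3 - 6.27)² + (4.64 - 0.26)²)
= √((-0.11)² + (-1.81)² + (-0.81)² + 1.81² + 2.03² + 4.38²) = √(0.0121 + 3.2761 + 0.6561 + 3.2761 + 4.1209 + 19.1844) = √30.5257 ≈ 5.525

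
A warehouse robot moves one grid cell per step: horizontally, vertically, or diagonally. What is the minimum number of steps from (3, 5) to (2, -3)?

max(|x_i - y_i|) = max(|3 - 2|, |5 - (-3)|) = max(1, 8) = 8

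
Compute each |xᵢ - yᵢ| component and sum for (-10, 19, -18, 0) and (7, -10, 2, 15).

Σ|x_i - y_i| = |-10 - 7| + |19 - (-10)| + |-18 - 2| + |0 - 15| = 17 + 29 + 20 + 15 = 81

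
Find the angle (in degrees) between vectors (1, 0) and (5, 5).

With u = (1, 0), v = (5, 5):
u·v = 1·5 + 0·5 = 5 + 0 = 5.
|u| = √(1² + 0²) = √1, |v| = √(5² + 5²) = √50, so |u||v| = √(1·50) = √50.
cos θ = (u·v)/(|u||v|) = 5/√50 ≈ 0.707107
θ = arccos(0.707107) ≈ 45°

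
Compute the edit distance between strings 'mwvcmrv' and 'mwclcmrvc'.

Let D[i][j] be the edit distance between the first i characters of 'mwvcmrv' and the first j characters of 'mwclcmrvc', with D[i][0] = i, D[0][j] = j, and D[i][j] = D[i-1][j-1] if the characters match, else 1 + min(D[i-1][j], D[i][j-1], D[i-1][j-1]). Filling the table (rows: prefixes of 'mwvcmrv', columns: prefixes of 'mwclcmrvc'):
     ε  m  w  c  l  c  m  r  v  c
  ε  0  1  2  3  4  5  6  7  8  9
  m  1  0  1  2  3  4  5  6  7  8
  w  2  1  0  1  2  3  4  5  6  7
  v  3  2  1  1  2  3  4  5  5  6
  c  4  3  2  1  2  2  3  4  5  5
  m  5  4  3  2  2  3  2  3  4  5
  r  6  5  4  3  3  3  3  2  3  4
  v  7  6  5  4  4  4  4  3  2  3
The bottom-right entry gives D[7][9] = 3, so no sequence of fewer than 3 edits works. Backtracking through the table gives one optimal edit sequence (3 edits):
  mwvcmrv → mwcvcmrv (ins c @3)
  mwcvcmrv → mwclcmrv (sub v→l @4)
  mwclcmrv → mwclcmrvc (ins c @9)
Edit distance = 3.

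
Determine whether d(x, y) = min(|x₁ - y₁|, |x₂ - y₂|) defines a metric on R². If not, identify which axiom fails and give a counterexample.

No. d fails identity of indiscernibles: take x = (3, 0) and y = (3, 1). Then d(x,y) = min(|3 - 3|, |0 - 1|) = min(0, 1) = 0, yet x ≠ y.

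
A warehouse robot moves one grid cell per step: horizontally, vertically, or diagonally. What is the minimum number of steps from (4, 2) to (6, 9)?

max(|x_i - y_i|) = max(|4 - 6|, |2 - 9|) = max(2, 7) = 7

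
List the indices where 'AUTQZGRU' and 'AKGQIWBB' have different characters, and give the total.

Differing positions: 2, 3, 5, 6, 7, 8. Hamming distance = 6.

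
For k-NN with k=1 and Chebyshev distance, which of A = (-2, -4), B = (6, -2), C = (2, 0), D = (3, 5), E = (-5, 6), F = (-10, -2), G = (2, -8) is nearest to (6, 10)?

Distances: d(A) = 14, d(B) = 12, d(C) = 10, d(D) = 5, d(E) = 11, d(F) = 16, d(G) = 18. Nearest: D = (3, 5) with distance 5.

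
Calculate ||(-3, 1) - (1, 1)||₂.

√(Σ(x_i - y_i)²) = √((-3 - 1)² + (1 - 1)²)
= √((-4)² + 0²) = √(16 + 0) = √16 = 4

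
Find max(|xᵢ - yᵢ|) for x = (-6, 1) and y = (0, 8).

max(|x_i - y_i|) = max(|-6 - 0|, |1 - 8|) = max(6, 7) = 7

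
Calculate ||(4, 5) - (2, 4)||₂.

√(Σ(x_i - y_i)²) = √((4 - 2)² + (5 - 4)²)
= √(2² + 1²) = √(4 + 1) = √5 ≈ 2.2361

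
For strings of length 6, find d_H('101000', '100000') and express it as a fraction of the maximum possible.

Differing positions: 3. Hamming distance = 1. The maximum possible Hamming distance for length-6 strings is 6, so d_H/6 = 1/6 ≈ 0.1667.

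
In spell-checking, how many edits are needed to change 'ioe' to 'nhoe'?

Let D[i][j] be the edit distance between the first i characters of 'ioe' and the first j characters of 'nhoe', with D[i][0] = i, D[0][j] = j, and D[i][j] = D[i-1][j-1] if the characters match, else 1 + min(D[i-1][j], D[i][j-1], D[i-1][j-1]). Filling the table (rows: prefixes of 'ioe', columns: prefixes of 'nhoe'):
     ε  n  h  o  e
  ε  0  1  2  3  4
  i  1  1  2  3  4
  o  2  2  2  2  3
  e  3  3  3  3  2
The bottom-right entry gives D[3][4] = 2, so no sequence of fewer than 2 edits works. Backtracking through the table gives one optimal edit sequence (2 edits):
  ioe → nioe (ins n @1)
  nioe → nhoe (sub i→h @2)
Edit distance = 2.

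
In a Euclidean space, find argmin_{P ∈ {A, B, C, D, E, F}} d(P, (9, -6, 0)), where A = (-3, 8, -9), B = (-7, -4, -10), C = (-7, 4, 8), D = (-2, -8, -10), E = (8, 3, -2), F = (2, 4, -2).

Distances: d(A) ≈ 20.5183, d(B) ≈ 18.9737, d(C) ≈ 20.4939, d(D) = 15, d(E) ≈ 9.2736, d(F) ≈ 12.3693. Nearest: E = (8, 3, -2) with distance 9.2736.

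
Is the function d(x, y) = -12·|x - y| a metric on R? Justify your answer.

No. With c = -12 < 0, d fails non-negativity: d(6, 11) = -12·|6 - 11| = -12·5 = -60 < 0.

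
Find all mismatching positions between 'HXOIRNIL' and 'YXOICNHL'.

Differing positions: 1, 5, 7. Hamming distance = 3.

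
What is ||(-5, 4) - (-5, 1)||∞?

max(|x_i - y_i|) = max(|-5 - (-5)|, |4 - 1|) = max(0, 3) = 3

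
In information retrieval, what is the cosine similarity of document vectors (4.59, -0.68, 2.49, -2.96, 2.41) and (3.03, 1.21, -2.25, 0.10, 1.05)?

With u = (4.59, -0.68, 2.49, -2.96, 2.41), v = (3.03, 1.21, -2.25, 0.10, 1.05):
u·v = 4.59·3.03 + (-0.68)·1.21 + 2.49·(-2.25) + (-2.96)·0.1 + 2.41·1.05 = 13.9077 + (-0.8228) + (-5.6025) + (-0.296) + 2.5305 = 9.7169.
|u| = √(4.59² + (-0.68)² + 2.49² + (-2.96)² + 2.41²) = √(21.0681 + 0.4624 + 6.2001 + 8.7616 + 5.8081) = √42.3003, |v| = √(3.03² + 1.21² + (-2.25)² + 0.1² + 1.05²) = √(9.1809 + 1.4641 + 5.0625 + 0.01 + 1.1025) = √16.82.
cos θ = (u·v)/(|u||v|) = 9.7169/(√42.3003·√16.82) ≈ 0.3643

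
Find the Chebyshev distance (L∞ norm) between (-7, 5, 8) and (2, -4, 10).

max(|x_i - y_i|) = max(|-7 - 2|, |5 - (-4)|, |8 - 10|) = max(9, 9, 2) = 9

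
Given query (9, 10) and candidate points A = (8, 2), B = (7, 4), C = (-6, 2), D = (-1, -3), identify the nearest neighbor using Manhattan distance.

Distances: d(A) = 9, d(B) = 8, d(C) = 23, d(D) = 23. Nearest: B = (7, 4) with distance 8.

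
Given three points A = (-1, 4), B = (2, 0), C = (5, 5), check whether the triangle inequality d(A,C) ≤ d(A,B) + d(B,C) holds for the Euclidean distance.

d(A,B) = √(3² + 4²) = √25 = 5, d(B,C) = √(3² + 5²) = √34 ≈ 5.831, d(A,C) = √(6² + 1²) = √37 ≈ 6.0828.
d(A,C) ≈ 6.0828 ≤ 5 + 5.831 = 10.831. Triangle inequality is satisfied.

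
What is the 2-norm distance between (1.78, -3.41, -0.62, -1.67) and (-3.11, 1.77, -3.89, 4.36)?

(Σ|x_i - y_i|^2)^(1/2) = (|1.78 - (-3.11)|^2 + |-3.41 - 1.77|^2 + |-0.62 - (-3.89)|^2 + |-1.67 - 4.36|^2)^(1/2)
= (4.89^2 + 5.18^2 + 3.27^2 + 6.03^2)^(1/2) = (23.9121 + 26.8324 + 10.6929 + 36.3609)^(1/2) = (97.7983)^(1/2) ≈ 9.8893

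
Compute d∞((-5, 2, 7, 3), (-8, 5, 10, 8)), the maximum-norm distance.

max(|x_i - y_i|) = max(|-5 - (-8)|, |2 - 5|, |7 - 10|, |3 - 8|) = max(3, 3, 3, 5) = 5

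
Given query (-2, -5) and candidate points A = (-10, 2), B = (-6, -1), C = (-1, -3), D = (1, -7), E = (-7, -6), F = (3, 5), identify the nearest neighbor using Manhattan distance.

Distances: d(A) = 15, d(B) = 8, d(C) = 3, d(D) = 5, d(E) = 6, d(F) = 15. Nearest: C = (-1, -3) with distance 3.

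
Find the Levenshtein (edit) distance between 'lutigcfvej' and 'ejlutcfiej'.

Let D[i][j] be the edit distance between the first i characters of 'lutigcfvej' and the first j characters of 'ejlutcfiej', with D[i][0] = i, D[0][j] = j, and D[i][j] = D[i-1][j-1] if the characters match, else 1 + min(D[i-1][j], D[i][j-1], D[i-1][j-1]). Filling the table (rows: prefixes of 'lutigcfvej', columns: prefixes of 'ejlutcfiej'):
     ε  e  j  l  u  t  c  f  i  e  j
  ε  0  1  2  3  4  5  6  7  8  9 10
  l  1  1  2  2  3  4  5  6  7  8  9
  u  2  2  2  3  2  3  4  5  6  7  8
  t  3  3  3  3  3  2  3  4  5  6  7
  i  4  4  4  4  4  3  3  4  4  5  6
  g  5  5  5  5  5  4  4  4  5  5  6
  c  6  6  6  6  6  5  4  5  5  6  6
  f  7  7  7  7  7  6  5  4  5  6  7
  v  8  8  8  8  8  7  6  5  5  6  7
  e  9  8  9  9  9  8  7  6  6  5  6
  j 10  9  8  9 10  9  8  7  7  6  5
The bottom-right entry gives D[10][10] = 5, so no sequence of fewer than 5 edits works. Backtracking through the table gives one optimal edit sequence (5 edits):
  lutigcfvej → elutigcfvej (ins e @1)
  elutigcfvej → ejlutigcfvej (ins j @2)
  ejlutigcfvej → ejlutgcfvej (del i @6)
  ejlutgcfvej → ejlutcfvej (del g @6)
  ejlutcfvej → ejlutcfiej (sub v→i @8)
Edit distance = 5.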